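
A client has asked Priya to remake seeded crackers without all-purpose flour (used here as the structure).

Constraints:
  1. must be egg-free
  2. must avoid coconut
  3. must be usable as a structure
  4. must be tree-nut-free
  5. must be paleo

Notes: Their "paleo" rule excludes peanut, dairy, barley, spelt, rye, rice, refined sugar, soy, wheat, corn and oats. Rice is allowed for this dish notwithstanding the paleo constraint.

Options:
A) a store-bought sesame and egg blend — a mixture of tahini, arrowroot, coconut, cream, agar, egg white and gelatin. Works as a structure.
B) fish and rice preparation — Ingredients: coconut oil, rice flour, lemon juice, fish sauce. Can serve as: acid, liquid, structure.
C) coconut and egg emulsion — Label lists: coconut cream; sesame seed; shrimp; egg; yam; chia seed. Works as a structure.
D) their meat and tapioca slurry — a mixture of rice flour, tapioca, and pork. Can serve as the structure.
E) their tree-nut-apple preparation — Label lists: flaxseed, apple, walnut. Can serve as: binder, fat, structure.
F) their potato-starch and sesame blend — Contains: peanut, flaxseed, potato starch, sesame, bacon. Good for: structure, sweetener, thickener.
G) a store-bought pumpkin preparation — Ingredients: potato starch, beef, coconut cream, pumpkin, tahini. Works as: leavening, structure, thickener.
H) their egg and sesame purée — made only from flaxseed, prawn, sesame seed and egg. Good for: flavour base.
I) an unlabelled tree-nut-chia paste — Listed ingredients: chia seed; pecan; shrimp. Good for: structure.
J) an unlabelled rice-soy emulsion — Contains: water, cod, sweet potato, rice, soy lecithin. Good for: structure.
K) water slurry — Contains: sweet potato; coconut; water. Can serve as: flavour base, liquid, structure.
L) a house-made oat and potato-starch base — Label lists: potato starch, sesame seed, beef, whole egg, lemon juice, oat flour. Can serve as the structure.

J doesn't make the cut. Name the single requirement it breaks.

paleo

usable as a structure: satisfied
paleo: has soy lecithin — fails
coconut-free: satisfied
egg-free: satisfied
tree-nut-free: satisfied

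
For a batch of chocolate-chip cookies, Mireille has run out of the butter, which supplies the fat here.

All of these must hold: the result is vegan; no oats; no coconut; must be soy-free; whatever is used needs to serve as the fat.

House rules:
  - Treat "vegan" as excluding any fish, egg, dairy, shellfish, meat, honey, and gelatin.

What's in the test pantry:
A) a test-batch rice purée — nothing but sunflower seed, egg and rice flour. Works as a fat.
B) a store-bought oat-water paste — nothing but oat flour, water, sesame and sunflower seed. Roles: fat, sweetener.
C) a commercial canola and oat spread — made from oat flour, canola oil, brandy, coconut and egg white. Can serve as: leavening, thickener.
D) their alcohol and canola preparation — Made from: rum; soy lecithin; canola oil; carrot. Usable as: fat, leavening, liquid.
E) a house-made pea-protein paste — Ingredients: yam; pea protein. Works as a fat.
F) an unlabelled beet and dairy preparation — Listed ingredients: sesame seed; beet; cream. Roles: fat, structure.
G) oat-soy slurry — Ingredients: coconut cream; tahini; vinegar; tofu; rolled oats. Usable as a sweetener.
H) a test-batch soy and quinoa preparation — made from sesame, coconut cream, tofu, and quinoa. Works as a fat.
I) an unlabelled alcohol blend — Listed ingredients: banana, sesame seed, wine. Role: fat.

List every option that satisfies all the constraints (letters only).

A: has egg, so not vegan — reject
B: has oat flour, so not oat-free — reject
C: not usable as a fat; has egg white, so not vegan (and 2 more) — no
D: has soy lecithin, so not soy-free — out
E: every rule checks out — OK
F: has cream, so not vegan — out
G: not usable as a fat; has rolled oats, so not oat-free (and 2 more) — reject
H: has coconut cream, so not coconut-free; has tofu, so not soy-free — no
I: works as a fat, vegan, no soy — keep

E, I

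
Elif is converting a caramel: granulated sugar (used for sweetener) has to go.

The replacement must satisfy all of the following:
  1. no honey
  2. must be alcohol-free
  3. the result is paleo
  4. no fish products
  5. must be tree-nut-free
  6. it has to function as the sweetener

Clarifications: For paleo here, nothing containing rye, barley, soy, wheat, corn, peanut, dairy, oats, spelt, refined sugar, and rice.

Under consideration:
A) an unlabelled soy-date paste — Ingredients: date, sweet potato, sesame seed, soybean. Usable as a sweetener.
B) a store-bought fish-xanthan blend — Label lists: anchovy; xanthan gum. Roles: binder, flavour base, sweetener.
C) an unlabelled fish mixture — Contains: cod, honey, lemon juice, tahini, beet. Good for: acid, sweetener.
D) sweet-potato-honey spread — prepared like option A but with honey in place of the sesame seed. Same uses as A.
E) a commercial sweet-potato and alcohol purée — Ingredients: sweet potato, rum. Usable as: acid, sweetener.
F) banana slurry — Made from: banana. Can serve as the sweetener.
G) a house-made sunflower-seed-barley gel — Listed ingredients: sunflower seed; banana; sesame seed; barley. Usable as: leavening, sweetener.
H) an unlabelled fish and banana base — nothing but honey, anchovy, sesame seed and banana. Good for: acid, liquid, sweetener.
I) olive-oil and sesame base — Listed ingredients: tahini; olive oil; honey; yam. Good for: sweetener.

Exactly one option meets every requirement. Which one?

F

A: has soybean, so not paleo — out
B: has anchovy, so not fish-free — out
C: has cod, so not fish-free; has honey, so not honey-free — out
D: has soybean, so not paleo; has honey, so not honey-free — reject
E: has rum, so not alcohol-free — no
F: only banana; none excluded — OK
G: has barley, so not paleo — reject
H: has anchovy, so not fish-free; has honey, so not honey-free — reject
I: has honey, so not honey-free — no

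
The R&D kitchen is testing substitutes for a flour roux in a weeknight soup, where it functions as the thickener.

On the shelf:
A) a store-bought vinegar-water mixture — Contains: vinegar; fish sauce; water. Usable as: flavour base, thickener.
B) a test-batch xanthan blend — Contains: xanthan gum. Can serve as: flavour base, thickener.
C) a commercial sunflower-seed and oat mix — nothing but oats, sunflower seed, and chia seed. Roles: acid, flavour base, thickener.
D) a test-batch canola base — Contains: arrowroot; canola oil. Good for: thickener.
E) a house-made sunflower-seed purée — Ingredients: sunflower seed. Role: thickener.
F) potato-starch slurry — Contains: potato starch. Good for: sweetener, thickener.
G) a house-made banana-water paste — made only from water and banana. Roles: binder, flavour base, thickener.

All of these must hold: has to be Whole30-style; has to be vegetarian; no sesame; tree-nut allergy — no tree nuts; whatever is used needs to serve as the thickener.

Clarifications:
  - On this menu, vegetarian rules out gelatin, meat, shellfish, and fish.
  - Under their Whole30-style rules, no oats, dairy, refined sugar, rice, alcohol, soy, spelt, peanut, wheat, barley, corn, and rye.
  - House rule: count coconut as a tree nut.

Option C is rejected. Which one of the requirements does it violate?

Whole30-style

usable as a thickener: satisfied
vegetarian: satisfied
Whole30-style: has oats — fails
tree-nut-free: satisfied
sesame-free: satisfied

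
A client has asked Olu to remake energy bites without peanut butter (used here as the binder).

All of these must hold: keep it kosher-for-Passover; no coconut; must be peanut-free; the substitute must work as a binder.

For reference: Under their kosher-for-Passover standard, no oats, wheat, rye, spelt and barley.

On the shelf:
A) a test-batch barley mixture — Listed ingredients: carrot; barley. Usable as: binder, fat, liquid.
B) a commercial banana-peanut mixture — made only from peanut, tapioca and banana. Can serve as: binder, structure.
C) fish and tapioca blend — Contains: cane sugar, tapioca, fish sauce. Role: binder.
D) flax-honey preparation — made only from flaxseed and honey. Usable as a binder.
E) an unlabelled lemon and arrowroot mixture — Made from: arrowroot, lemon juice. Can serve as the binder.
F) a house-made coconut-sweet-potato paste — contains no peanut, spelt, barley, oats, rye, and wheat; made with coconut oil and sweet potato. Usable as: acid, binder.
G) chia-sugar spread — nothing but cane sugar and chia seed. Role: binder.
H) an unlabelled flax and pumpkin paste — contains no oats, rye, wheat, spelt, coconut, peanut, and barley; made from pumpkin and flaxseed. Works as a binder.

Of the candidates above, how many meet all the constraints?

5

A: has barley, so not kosher-for-Passover — no
B: has peanut, so not peanut-free — reject
C: only fish sauce, cane sugar and tapioca; none excluded — keep
D: only honey and flaxseed; none excluded — OK
E: kosher-for-Passover, no coconut — keep
F: has coconut oil, so not coconut-free — out
G: only cane sugar and chia seed; none excluded — keep
H: all constraints satisfied — OK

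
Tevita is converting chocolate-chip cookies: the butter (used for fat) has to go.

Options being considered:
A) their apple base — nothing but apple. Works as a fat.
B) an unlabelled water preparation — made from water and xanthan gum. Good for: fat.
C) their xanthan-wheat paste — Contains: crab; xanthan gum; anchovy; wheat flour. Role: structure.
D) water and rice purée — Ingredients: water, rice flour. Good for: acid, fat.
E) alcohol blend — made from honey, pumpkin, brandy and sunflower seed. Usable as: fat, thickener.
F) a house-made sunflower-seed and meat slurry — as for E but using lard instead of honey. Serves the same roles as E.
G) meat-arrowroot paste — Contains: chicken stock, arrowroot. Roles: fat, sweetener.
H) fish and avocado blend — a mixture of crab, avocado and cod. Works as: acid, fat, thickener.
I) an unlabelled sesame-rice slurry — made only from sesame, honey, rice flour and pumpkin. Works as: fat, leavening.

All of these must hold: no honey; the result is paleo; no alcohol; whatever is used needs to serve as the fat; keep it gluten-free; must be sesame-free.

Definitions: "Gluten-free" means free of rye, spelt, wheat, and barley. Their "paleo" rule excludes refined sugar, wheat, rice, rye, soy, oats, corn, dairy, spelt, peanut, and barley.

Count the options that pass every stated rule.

A: only apple; none excluded — keep
B: works as a fat, paleo, no sesame — OK
C: not usable as a fat; has wheat flour, so not gluten-free (and 1 more) — reject
D: has rice flour, so not paleo — no
E: has brandy, so not alcohol-free; has honey, so not honey-free — out
F: has brandy, so not alcohol-free — reject
G: every rule checks out — valid
H: all constraints satisfied — valid
I: has rice flour, so not paleo; has honey, so not honey-free (and 1 more) — reject

4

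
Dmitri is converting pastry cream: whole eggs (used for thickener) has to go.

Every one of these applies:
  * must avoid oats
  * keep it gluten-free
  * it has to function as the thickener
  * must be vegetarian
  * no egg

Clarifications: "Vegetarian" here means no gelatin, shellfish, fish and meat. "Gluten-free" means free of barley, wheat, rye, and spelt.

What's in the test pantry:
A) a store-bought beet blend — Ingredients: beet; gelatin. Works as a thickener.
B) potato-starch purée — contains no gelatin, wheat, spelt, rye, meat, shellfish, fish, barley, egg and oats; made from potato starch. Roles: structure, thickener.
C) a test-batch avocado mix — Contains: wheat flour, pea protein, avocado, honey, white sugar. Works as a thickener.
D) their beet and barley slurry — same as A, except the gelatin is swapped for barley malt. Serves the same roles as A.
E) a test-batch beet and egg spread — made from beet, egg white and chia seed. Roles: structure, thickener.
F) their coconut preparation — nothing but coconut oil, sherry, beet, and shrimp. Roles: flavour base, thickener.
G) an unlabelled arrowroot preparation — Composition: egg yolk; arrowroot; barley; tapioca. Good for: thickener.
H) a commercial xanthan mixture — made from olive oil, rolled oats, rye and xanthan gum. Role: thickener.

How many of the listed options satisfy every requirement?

1

A: has gelatin, so not vegetarian — no
B: works as a thickener, gluten-free, no egg — valid
C: has wheat flour, so not gluten-free — reject
D: has barley malt, so not gluten-free — reject
E: has egg white, so not egg-free — out
F: has shrimp, so not vegetarian — out
G: has barley, so not gluten-free; has egg yolk, so not egg-free — no
H: has rye, so not gluten-free; has rolled oats, so not oat-free — no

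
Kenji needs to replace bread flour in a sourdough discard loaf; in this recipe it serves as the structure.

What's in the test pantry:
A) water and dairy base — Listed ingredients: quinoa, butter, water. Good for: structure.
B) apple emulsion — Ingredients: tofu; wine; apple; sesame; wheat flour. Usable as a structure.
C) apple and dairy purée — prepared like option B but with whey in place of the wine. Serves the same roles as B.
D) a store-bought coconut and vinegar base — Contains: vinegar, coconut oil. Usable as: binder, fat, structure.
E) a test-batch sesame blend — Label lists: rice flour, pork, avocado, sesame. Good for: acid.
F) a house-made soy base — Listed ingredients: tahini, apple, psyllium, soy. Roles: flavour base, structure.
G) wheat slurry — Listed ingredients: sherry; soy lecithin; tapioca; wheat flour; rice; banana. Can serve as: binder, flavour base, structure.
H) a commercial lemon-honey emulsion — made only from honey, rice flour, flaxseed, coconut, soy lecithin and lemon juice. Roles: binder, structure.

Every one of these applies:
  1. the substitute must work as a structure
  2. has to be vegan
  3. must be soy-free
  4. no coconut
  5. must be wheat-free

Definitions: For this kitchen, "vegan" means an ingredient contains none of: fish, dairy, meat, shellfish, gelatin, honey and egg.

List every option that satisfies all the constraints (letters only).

none

A: has butter, so not vegan — out
B: has tofu, so not soy-free; has wheat flour, so not wheat-free — out
C: has whey, so not vegan; has tofu, so not soy-free (and 1 more) — reject
D: has coconut oil, so not coconut-free — no
E: not usable as a structure; has pork, so not vegan — no
F: has soy, so not soy-free — out
G: has soy lecithin, so not soy-free; has wheat flour, so not wheat-free — reject
H: has honey, so not vegan; has soy lecithin, so not soy-free (and 1 more) — reject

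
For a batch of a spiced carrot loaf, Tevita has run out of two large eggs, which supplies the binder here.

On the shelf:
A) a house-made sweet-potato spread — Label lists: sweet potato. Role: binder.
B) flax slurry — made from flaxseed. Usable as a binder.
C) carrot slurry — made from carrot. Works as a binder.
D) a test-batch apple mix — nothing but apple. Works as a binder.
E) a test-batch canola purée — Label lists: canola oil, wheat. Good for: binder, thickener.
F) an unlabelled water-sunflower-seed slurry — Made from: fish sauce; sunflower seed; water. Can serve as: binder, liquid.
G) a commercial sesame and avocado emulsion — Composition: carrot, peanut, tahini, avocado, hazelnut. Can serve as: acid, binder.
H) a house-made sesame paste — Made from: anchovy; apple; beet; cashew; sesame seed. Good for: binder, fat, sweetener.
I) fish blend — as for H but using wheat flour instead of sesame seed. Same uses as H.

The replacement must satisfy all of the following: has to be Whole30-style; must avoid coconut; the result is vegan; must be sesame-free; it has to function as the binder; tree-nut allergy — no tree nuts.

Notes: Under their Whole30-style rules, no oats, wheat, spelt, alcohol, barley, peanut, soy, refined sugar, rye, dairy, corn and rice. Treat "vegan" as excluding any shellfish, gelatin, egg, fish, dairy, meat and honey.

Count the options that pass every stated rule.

4

A: nothing on the exclusion list — OK
B: no sesame, Whole30-style — valid
C: works as a binder, vegan, Whole30-style — valid
D: works as a binder, no coconut, no sesame — OK
E: has wheat, so not Whole30-style — reject
F: has fish sauce, so not vegan — out
G: has peanut, so not Whole30-style; has hazelnut, so not tree-nut-free (and 1 more) — no
H: has anchovy, so not vegan; has cashew, so not tree-nut-free (and 1 more) — out
I: has wheat flour, so not Whole30-style; has anchovy, so not vegan (and 1 more) — reject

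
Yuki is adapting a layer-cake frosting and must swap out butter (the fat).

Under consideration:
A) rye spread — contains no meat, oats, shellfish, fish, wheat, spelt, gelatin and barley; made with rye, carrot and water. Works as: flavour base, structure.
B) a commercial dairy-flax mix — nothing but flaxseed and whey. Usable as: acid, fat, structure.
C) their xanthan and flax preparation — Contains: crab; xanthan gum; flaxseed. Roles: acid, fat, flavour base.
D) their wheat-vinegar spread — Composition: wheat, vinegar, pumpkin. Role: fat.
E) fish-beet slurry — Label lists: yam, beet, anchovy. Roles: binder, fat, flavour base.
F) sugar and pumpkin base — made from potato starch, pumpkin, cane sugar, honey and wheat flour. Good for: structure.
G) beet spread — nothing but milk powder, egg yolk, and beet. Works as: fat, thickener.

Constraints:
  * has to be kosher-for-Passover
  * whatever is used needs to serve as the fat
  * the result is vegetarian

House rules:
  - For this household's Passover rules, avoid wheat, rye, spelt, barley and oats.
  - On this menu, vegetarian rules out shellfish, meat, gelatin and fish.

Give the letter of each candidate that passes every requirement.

B, G

A: not usable as a fat; has rye, so not kosher-for-Passover — no
B: only whey and flaxseed; none excluded — keep
C: has crab, so not vegetarian — no
D: has wheat, so not kosher-for-Passover — out
E: has anchovy, so not vegetarian — reject
F: not usable as a fat; has wheat flour, so not kosher-for-Passover — no
G: all constraints satisfied — valid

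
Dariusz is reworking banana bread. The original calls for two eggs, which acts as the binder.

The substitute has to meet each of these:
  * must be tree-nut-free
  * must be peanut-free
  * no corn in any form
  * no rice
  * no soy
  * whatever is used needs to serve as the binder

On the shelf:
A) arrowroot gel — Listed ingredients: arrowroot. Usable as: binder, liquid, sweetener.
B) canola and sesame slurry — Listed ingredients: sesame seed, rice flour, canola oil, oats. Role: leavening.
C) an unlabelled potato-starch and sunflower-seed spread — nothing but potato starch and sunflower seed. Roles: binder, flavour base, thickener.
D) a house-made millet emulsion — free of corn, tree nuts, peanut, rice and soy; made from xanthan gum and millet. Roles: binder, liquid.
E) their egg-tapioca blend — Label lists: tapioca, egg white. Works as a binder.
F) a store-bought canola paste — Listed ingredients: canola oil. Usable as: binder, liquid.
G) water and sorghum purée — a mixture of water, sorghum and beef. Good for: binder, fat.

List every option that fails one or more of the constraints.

B

A: only arrowroot; none excluded — keep
B: not usable as a binder; has rice flour, so not rice-free — out
C: works as a binder, no peanut, no corn — OK
D: no rice, no peanut — OK
E: only egg white and tapioca; none excluded — valid
F: every rule checks out — OK
G: all constraints satisfied — OK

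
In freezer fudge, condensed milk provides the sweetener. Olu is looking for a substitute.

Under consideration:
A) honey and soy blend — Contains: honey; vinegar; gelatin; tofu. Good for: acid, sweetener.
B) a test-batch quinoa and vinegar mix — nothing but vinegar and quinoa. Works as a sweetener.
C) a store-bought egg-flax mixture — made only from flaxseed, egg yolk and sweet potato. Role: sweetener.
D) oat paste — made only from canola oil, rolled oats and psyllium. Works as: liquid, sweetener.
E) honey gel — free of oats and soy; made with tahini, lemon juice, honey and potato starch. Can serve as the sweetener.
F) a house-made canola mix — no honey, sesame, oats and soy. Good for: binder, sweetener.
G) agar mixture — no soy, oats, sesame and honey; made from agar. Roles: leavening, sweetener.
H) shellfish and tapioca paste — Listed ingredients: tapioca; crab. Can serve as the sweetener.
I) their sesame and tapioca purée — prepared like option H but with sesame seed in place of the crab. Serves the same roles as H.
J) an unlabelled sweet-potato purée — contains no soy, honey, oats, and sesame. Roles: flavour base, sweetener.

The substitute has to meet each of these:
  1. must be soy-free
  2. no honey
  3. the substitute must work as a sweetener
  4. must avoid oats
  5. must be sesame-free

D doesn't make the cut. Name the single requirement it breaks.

usable as a sweetener: satisfied
soy-free: satisfied
oat-free: has rolled oats — fails
sesame-free: satisfied
honey-free: satisfied

oat-free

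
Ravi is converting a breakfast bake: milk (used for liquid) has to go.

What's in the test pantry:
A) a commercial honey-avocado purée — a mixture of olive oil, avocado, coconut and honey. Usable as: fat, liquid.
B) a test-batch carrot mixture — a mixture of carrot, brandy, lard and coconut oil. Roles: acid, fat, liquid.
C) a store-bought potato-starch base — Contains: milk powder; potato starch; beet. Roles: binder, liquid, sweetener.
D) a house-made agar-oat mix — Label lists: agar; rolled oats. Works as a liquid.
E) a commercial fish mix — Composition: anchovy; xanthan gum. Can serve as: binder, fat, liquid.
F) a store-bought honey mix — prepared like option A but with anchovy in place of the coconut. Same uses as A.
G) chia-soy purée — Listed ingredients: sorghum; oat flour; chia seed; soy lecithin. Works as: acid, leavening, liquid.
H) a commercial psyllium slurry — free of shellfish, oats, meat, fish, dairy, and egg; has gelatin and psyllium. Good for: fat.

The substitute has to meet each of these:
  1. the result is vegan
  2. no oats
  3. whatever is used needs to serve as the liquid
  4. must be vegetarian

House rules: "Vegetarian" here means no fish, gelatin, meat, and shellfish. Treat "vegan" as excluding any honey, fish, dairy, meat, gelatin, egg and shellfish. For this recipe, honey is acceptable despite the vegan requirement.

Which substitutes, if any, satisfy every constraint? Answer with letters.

A

A: honey is permitted under the vegan carve-out; nothing else excluded — keep
B: has lard, so not vegetarian; has lard, so not vegan — reject
C: has milk powder, so not vegan — no
D: has rolled oats, so not oat-free — out
E: has anchovy, so not vegetarian; has anchovy, so not vegan — reject
F: has anchovy, so not vegetarian; has anchovy, so not vegan — out
G: has oat flour, so not oat-free — no
H: not usable as a liquid; has gelatin, so not vegetarian (and 1 more) — reject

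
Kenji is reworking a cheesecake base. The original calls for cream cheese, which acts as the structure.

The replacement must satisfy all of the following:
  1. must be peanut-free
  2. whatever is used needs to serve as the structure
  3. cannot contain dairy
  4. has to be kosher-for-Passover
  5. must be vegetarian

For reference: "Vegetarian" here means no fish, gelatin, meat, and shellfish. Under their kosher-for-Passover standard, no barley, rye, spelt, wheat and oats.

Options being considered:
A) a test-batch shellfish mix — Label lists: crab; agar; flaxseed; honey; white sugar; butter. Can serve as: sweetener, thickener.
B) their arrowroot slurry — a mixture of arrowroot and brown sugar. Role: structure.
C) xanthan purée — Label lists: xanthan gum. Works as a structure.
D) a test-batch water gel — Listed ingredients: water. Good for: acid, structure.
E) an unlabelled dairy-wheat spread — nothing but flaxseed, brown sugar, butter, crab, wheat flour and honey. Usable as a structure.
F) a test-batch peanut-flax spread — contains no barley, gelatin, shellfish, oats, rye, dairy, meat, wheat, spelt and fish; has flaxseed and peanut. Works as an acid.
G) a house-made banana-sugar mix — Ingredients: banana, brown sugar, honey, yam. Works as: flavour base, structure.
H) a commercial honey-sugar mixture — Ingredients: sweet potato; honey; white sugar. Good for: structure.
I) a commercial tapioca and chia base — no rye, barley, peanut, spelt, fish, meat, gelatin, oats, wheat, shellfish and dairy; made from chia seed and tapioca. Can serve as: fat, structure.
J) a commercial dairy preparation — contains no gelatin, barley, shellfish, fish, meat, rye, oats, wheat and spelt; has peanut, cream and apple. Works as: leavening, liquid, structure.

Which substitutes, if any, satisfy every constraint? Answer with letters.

A: not usable as a structure; has crab, so not vegetarian (and 1 more) — no
B: every rule checks out — OK
C: only xanthan gum; none excluded — OK
D: only water; none excluded — OK
E: has crab, so not vegetarian; has wheat flour, so not kosher-for-Passover (and 1 more) — reject
F: not usable as a structure; has peanut, so not peanut-free — no
G: kosher-for-Passover, no dairy — keep
H: only honey, white sugar and sweet potato; none excluded — keep
I: kosher-for-Passover, no peanut — OK
J: has peanut, so not peanut-free; has cream, so not dairy-free — no

B, C, D, G, H, I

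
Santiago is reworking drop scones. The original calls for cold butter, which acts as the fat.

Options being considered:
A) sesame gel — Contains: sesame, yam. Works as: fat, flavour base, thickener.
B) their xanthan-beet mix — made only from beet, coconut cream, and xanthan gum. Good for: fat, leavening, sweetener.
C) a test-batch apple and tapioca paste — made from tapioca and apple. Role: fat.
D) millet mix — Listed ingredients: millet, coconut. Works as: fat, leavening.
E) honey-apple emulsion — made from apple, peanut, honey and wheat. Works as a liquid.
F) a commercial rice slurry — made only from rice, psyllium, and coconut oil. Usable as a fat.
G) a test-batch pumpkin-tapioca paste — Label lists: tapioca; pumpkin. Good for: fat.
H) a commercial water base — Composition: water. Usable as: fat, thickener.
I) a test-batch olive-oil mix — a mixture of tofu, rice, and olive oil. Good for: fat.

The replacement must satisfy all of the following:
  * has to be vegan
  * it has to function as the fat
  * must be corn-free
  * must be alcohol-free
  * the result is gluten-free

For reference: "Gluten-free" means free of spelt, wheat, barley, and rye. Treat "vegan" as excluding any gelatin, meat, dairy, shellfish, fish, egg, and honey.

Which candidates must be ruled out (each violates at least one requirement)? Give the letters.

E

A: nothing on the exclusion list — valid
B: nothing on the exclusion list — OK
C: no alcohol, no corn — valid
D: nothing on the exclusion list — valid
E: not usable as a fat; has wheat, so not gluten-free (and 1 more) — no
F: vegan, gluten-free — valid
G: gluten-free, vegan — valid
H: nothing on the exclusion list — valid
I: vegan, no alcohol — valid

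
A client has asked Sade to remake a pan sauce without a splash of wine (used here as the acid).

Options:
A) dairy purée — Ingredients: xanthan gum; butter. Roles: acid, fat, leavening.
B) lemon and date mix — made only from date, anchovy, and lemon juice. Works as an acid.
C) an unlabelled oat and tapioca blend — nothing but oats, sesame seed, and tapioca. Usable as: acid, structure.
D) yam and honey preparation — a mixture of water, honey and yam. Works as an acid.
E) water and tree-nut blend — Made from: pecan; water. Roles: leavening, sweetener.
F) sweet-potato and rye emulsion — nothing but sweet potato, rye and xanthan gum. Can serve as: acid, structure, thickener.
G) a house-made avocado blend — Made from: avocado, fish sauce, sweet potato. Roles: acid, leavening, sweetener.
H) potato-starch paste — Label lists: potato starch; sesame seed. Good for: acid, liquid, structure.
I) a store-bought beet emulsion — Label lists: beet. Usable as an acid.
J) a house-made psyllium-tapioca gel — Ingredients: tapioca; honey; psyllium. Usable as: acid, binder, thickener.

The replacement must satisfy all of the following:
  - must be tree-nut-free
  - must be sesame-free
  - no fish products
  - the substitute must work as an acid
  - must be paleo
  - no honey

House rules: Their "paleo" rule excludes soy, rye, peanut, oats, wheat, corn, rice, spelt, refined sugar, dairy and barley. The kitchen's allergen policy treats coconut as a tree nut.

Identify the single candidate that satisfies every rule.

I

A: has butter, so not paleo — out
B: has anchovy, so not fish-free — reject
C: has oats, so not paleo; has sesame seed, so not sesame-free — no
D: has honey, so not honey-free — out
E: not usable as an acid; has pecan, so not tree-nut-free — out
F: has rye, so not paleo — no
G: has fish sauce, so not fish-free — no
H: has sesame seed, so not sesame-free — reject
I: works as an acid, tree-nut-free, no honey — valid
J: has honey, so not honey-free — no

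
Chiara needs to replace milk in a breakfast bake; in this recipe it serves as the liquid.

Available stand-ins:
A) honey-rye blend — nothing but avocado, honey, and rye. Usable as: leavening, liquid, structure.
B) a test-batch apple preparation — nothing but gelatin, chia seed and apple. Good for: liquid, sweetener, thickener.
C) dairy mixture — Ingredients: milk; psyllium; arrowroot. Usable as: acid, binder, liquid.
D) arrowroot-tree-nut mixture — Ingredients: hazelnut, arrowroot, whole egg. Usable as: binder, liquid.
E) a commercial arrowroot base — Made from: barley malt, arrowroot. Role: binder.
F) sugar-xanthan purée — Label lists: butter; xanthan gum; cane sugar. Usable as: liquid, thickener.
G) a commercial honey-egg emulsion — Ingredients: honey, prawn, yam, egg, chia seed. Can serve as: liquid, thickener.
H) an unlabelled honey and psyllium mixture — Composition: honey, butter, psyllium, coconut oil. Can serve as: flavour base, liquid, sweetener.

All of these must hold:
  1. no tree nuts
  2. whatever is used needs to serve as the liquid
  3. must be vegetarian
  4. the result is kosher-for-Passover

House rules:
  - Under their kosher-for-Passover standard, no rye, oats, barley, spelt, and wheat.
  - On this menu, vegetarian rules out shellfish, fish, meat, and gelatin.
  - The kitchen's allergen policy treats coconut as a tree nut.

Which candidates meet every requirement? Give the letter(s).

C, F

A: has rye, so not kosher-for-Passover — reject
B: has gelatin, so not vegetarian — reject
C: nothing on the exclusion list — OK
D: has hazelnut, so not tree-nut-free — out
E: not usable as a liquid; has barley malt, so not kosher-for-Passover — out
F: only butter, cane sugar, and xanthan gum; none excluded — keep
G: has prawn, so not vegetarian — no
H: has coconut oil, so not tree-nut-free — no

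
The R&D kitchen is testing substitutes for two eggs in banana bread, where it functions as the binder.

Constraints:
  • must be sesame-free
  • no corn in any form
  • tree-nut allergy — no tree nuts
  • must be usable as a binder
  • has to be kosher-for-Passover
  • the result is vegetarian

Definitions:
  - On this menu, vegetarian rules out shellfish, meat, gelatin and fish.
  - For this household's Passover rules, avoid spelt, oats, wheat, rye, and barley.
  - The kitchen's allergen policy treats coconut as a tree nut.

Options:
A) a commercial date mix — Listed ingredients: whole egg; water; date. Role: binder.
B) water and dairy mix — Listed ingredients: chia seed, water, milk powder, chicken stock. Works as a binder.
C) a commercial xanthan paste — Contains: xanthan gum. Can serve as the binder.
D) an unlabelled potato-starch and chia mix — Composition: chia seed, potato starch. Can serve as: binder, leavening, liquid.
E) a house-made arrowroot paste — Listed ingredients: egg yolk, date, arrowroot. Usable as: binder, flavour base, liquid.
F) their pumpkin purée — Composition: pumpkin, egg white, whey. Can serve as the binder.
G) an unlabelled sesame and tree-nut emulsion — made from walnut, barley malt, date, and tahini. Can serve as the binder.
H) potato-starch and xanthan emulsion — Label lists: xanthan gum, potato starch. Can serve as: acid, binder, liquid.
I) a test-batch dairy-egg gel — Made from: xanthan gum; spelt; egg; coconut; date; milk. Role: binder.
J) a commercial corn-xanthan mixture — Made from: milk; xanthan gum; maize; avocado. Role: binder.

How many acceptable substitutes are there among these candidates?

6

A: only whole egg, water, and date; none excluded — valid
B: has chicken stock, so not vegetarian — reject
C: every rule checks out — valid
D: works as a binder, vegetarian, no corn — valid
E: nothing on the exclusion list — valid
F: all constraints satisfied — OK
G: has barley malt, so not kosher-for-Passover; has walnut, so not tree-nut-free (and 1 more) — no
H: all constraints satisfied — valid
I: has spelt, so not kosher-for-Passover; has coconut, so not tree-nut-free — out
J: has maize, so not corn-free — no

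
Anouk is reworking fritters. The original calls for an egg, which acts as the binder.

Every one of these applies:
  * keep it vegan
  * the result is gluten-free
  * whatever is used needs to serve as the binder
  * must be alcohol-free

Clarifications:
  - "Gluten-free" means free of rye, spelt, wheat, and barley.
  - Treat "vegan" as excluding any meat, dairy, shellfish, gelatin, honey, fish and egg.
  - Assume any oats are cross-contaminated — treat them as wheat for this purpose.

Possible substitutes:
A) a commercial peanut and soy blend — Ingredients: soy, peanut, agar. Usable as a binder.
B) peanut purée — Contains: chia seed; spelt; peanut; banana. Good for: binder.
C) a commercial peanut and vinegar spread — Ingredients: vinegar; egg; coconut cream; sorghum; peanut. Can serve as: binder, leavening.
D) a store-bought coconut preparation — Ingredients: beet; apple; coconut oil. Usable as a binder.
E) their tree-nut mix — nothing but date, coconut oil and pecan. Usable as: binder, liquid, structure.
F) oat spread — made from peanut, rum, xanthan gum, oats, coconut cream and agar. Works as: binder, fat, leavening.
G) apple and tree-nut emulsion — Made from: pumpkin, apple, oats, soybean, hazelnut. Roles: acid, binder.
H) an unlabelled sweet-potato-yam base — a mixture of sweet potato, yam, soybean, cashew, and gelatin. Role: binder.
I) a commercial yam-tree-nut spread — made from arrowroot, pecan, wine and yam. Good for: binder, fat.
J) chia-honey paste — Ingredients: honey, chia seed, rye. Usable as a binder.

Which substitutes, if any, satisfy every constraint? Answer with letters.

A: all constraints satisfied — valid
B: has spelt, so not gluten-free — out
C: has egg, so not vegan — reject
D: all constraints satisfied — keep
E: only coconut oil, pecan, and date; none excluded — valid
F: has oats, so not gluten-free; has rum, so not alcohol-free — out
G: has oats, so not gluten-free — out
H: has gelatin, so not vegan — no
I: has wine, so not alcohol-free — reject
J: has rye, so not gluten-free; has honey, so not vegan — out

A, D, E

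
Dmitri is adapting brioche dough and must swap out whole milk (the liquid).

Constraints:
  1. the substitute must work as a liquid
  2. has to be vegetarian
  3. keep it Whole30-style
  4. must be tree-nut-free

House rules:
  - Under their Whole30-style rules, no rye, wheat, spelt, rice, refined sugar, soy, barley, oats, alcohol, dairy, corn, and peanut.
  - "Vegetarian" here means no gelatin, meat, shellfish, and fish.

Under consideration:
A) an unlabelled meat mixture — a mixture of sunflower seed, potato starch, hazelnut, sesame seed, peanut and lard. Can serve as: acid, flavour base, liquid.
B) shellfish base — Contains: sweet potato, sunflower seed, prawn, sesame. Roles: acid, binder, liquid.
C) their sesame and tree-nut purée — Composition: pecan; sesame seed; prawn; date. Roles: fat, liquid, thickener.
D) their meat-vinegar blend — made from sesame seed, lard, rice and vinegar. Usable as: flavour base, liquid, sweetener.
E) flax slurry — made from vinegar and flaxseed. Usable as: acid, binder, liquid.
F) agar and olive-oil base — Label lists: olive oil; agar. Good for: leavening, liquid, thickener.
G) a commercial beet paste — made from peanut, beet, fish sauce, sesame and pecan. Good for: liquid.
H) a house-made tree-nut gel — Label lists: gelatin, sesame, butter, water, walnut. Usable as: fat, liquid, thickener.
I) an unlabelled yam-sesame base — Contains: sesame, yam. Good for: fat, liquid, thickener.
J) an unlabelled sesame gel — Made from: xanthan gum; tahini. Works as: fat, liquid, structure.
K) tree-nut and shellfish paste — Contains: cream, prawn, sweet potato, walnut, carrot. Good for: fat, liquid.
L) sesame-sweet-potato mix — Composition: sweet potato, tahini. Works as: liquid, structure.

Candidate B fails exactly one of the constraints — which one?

vegetarian

usable as a liquid: satisfied
Whole30-style: satisfied
vegetarian: has prawn — fails
tree-nut-free: satisfied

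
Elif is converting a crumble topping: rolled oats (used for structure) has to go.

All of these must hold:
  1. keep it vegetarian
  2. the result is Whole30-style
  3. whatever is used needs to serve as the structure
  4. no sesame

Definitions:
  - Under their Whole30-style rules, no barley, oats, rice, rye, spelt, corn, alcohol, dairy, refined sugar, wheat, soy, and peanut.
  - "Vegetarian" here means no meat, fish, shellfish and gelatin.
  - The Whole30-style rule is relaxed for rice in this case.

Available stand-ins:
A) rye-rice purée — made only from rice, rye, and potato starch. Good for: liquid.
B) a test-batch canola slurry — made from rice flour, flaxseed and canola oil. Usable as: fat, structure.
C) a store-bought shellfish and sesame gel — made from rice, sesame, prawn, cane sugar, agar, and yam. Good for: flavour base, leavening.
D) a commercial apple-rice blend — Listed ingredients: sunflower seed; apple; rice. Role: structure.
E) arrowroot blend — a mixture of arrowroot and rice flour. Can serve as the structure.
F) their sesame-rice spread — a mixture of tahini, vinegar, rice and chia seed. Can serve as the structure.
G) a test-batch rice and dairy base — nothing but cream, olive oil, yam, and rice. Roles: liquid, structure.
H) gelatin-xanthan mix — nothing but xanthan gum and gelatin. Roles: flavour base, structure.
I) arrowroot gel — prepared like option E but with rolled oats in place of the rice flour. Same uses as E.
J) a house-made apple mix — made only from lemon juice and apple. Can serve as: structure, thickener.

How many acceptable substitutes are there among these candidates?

A: not usable as a structure; has rye, so not Whole30-style — out
B: rice is permitted under the Whole30-style carve-out; nothing else excluded — keep
C: not usable as a structure; has cane sugar, so not Whole30-style (and 2 more) — no
D: rice is permitted under the Whole30-style carve-out; nothing else excluded — valid
E: rice is permitted under the Whole30-style carve-out; nothing else excluded — valid
F: has tahini, so not sesame-free — reject
G: has cream, so not Whole30-style — no
H: has gelatin, so not vegetarian — out
I: has rolled oats, so not Whole30-style — reject
J: only lemon juice and apple; none excluded — OK

4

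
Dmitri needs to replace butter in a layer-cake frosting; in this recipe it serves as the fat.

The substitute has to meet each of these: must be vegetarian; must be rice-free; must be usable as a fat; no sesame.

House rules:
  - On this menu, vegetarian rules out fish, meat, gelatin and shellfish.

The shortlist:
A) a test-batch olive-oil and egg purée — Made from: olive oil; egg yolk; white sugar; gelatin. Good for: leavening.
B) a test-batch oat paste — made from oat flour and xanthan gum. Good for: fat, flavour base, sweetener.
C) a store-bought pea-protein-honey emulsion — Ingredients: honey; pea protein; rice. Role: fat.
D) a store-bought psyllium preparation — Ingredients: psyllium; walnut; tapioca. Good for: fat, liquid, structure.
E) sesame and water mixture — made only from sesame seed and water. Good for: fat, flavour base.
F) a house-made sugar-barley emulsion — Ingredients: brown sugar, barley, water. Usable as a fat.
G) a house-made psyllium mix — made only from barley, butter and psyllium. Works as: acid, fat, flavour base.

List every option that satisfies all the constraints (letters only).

B, D, F, G

A: not usable as a fat; has gelatin, so not vegetarian — reject
B: no rice, vegetarian — OK
C: has rice, so not rice-free — out
D: only walnut, tapioca and psyllium; none excluded — keep
E: has sesame seed, so not sesame-free — no
F: works as a fat, vegetarian, no sesame — valid
G: only barley, butter and psyllium; none excluded — keep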